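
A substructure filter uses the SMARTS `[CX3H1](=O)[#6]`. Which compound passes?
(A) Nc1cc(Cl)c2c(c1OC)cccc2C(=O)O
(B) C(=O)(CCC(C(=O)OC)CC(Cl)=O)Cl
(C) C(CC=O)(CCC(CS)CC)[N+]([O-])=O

[CX3H1](=O)[#6] describes an sp2 carbon with one H, double-bonded to O and single-bonded to carbon (an aldehyde).
(A) has a carboxylic acid group (-C(=O)OH) but the carbonyl carbon has H0 and is bonded to O, not H1.
(B) has a methyl-ester group (-C(=O)OCH3) but the carbonyl carbon has H0, not H1.
(C) contains an aldehyde (-CHO), which satisfies every atom and bond constraint.
So the answer is (C).

C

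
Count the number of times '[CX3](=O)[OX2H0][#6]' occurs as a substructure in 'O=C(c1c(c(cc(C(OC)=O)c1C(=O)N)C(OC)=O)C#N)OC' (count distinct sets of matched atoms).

3

[CX3](=O)[OX2H0][#6] is the SMARTS for an ester: a carbonyl carbon bonded to an oxygen that is itself bonded to carbon (no H on that O).
The molecule carries 3 separate instances of a methyl-ester group (-C(=O)OCH3) meeting every constraint; each maps to a distinct set of atoms, giving 3 matches.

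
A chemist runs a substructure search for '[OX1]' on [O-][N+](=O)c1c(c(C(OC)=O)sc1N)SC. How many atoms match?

3

The query [OX1] means: aliphatic oxygen with one total connection — typically a carbonyl =O or an oxide.
Check the 15 heavy atoms by environment: 1× s (aromatic, X2) → no; 4× c (aromatic, X3) → no; 1× N (charge +1, X3) → no; 1× O (charge -1, X1) → match; 2× O (X1) → match; 1× C (X3) → no; 1× O (X2) → no; 2× C (X4) → no; 1× S (X2) → no; 1× N (X3) → no.
Summing the matching environments: 1 + 2 = 3 matching atoms.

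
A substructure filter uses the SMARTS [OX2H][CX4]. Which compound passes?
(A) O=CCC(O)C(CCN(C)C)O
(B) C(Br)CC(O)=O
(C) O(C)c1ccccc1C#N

[OX2H][CX4] describes a hydroxyl oxygen bound to an sp3 (X4) carbon (an aliphatic alcohol).
(A) contains a hydroxyl group (-OH), which satisfies every atom and bond constraint.
(B) has a carboxylic acid group (-C(=O)OH) but the -OH is on a CX3 carbonyl carbon, not a CX4 carbon.
(C) has a methoxy ether (-OCH3) but the oxygen has H0 (ether), not H1.
So the answer is (A).

A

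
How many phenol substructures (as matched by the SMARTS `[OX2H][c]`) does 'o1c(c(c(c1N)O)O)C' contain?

[OX2H][c] is the SMARTS for a phenol: a hydroxyl oxygen attached to an aromatic carbon.
The molecule carries 2 separate instances of a hydroxyl group (-OH) meeting every constraint; each maps to a distinct set of atoms, giving 2 matches.

2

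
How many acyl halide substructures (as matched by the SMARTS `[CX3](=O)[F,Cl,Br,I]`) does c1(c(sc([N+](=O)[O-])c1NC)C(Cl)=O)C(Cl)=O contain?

2

[CX3](=O)[F,Cl,Br,I] is the SMARTS for an acyl halide: a carbonyl carbon bonded to a halogen.
The molecule carries 2 separate instances of an acyl chloride (-C(=O)Cl) meeting every constraint; each maps to a distinct set of atoms, giving 2 matches.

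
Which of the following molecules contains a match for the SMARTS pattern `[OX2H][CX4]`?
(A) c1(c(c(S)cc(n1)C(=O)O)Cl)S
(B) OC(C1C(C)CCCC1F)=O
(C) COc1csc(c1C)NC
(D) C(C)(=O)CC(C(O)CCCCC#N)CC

D

[OX2H][CX4] describes a hydroxyl oxygen bound to an sp3 (X4) carbon (an aliphatic alcohol).
(A) has a carboxylic acid group (-C(=O)OH) but the -OH is on a CX3 carbonyl carbon, not a CX4 carbon.
(B) has a carboxylic acid group (-C(=O)OH) but the -OH is on a CX3 carbonyl carbon, not a CX4 carbon.
(C) has a methoxy ether (-OCH3) but the oxygen has H0 (ether), not H1.
(D) contains a hydroxyl group (-OH), which satisfies every atom and bond constraint.
So the answer is (D).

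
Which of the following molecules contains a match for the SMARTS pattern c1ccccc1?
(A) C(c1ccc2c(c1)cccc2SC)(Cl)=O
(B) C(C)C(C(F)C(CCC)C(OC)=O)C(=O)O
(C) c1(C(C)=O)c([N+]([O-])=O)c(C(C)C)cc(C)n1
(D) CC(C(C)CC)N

c1ccccc1 describes six aromatic carbons in a ring (a benzene ring).
(A) contains the required atom environment, so the pattern matches.
(B) has a methyl group (-CH3) but no six-membered all-carbon aromatic ring is present.
(C) has a methyl group (-CH3) but no six-membered all-carbon aromatic ring is present.
(D) has a methyl group (-CH3) but no six-membered all-carbon aromatic ring is present.
So the answer is (A).

A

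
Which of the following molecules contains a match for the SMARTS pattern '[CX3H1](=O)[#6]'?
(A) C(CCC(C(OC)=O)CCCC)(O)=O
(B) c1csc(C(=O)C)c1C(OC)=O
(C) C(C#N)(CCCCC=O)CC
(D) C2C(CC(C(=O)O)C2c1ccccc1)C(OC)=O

[CX3H1](=O)[#6] describes an sp2 carbon with one H, double-bonded to O and single-bonded to carbon (an aldehyde).
(A) has a carboxylic acid group (-C(=O)OH) but the carbonyl carbon has H0 and is bonded to O, not H1.
(B) has a methyl-ester group (-C(=O)OCH3) but the carbonyl carbon has H0, not H1.
(C) contains an aldehyde (-CHO), which satisfies every atom and bond constraint.
(D) has a methyl-ester group (-C(=O)OCH3) but the carbonyl carbon has H0, not H1.
So the answer is (C).

C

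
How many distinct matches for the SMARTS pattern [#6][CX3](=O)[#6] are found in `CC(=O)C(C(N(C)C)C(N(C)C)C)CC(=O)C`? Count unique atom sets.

[#6][CX3](=O)[#6] is the SMARTS for a ketone: a carbonyl carbon (no H) flanked by two carbons.
The molecule carries 2 separate instances of an acetyl/ketone group (-C(=O)CH3) meeting every constraint; each maps to a distinct set of atoms, giving 2 matches.

2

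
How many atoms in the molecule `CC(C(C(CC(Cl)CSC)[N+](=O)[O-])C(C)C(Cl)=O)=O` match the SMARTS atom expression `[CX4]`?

Check the 19 heavy atoms by environment: 9× C (X4) → match; 2× C (X3) → no; 3× O (X1) → no; 1× N (charge +1, X3) → no; 1× O (charge -1, X1) → no; 1× S (X2) → no; 2× Cl (X1) → no.
That gives 9 matching atoms.

9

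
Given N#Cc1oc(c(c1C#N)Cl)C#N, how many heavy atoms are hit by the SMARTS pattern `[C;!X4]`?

The query [C;!X4] means: aliphatic carbon that does not have four total connections.
Check the 12 heavy atoms by environment: 1× o (aromatic, X2) → no; 4× c (aromatic, X3) → no; 3× C (X2) → match; 3× N (X1) → no; 1× Cl (X1) → no.
That gives 3 matching atoms.

3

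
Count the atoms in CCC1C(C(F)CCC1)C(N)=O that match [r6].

6

The query [r6] means: r6 matches atoms in a six-membered ring.
Check the 12 heavy atoms by environment: 6× C (in 6-ring) → match; 3× C (acyclic) → no; 1× O (acyclic) → no; 1× N (acyclic) → no; 1× F (acyclic) → no.
That gives 6 matching atoms.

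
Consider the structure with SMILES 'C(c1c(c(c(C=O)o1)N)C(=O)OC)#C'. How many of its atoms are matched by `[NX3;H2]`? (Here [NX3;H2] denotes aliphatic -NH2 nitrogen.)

Check the 14 heavy atoms by environment: 1× o (aromatic, H0, X2) → no; 4× c (aromatic, H0, X3) → no; 1× C (H0, X2) → no; 1× C (H1, X2) → no; 1× C (H0, X3) → no; 2× O (H0, X1) → no; 1× O (H0, X2) → no; 1× C (H3, X4) → no; 1× C (H1, X3) → no; 1× N (H2, X3) → match.
That gives 1 matching atom.

1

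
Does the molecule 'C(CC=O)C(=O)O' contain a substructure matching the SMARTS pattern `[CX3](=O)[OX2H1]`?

Yes

The pattern [CX3](=O)[OX2H1] describes an sp2 carbon double-bonded to O and single-bonded to an -OH oxygen — a carboxylic acid.
The molecule carries a carboxylic acid group (-C(=O)OH), whose atoms satisfy every constraint of the query, so the pattern matches.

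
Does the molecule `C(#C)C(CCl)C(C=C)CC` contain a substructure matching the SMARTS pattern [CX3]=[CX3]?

The pattern [CX3]=[CX3] describes a non-aromatic C=C double bond between two sp2 carbons — an alkene.
The molecule carries a vinyl group (-CH=CH2), whose atoms satisfy every constraint of the query, so the pattern matches.

Yes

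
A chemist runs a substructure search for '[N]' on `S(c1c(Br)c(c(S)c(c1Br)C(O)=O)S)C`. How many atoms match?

The query [N] means: uppercase N matches aliphatic (non-aromatic) nitrogen only.
Check the 15 heavy atoms by environment: 6× c (aromatic) → no; 2× Br → no; 2× C → no; 2× O → no; 3× S → no.
No environment satisfies the query, so 0 matching atoms.

0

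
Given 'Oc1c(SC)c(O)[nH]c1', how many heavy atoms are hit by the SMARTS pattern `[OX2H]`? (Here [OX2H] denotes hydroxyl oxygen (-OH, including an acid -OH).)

The query [OX2H] means: aliphatic oxygen with two connections, one of which is H — an -OH oxygen.
Check the 9 heavy atoms by environment: 1× n (aromatic, H1, X3) → no; 3× c (aromatic, H0, X3) → no; 1× c (aromatic, H1, X3) → no; 2× O (H1, X2) → match; 1× S (H0, X2) → no; 1× C (H3, X4) → no.
That gives 2 matching atoms.

2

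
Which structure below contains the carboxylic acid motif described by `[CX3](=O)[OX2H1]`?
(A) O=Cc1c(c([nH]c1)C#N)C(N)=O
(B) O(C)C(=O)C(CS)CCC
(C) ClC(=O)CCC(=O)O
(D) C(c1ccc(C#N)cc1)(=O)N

[CX3](=O)[OX2H1] describes an sp2 carbon double-bonded to O and single-bonded to an -OH oxygen (a carboxylic acid).
(A) has a primary amide (-C(=O)NH2) but the carbonyl is bonded to N, not to an -OH oxygen.
(B) has a methyl-ester group (-C(=O)OCH3) but the singly-bonded O has no H (OX2H0, not OX2H1).
(C) contains a carboxylic acid group (-C(=O)OH), which satisfies every atom and bond constraint.
(D) has a primary amide (-C(=O)NH2) but the carbonyl is bonded to N, not to an -OH oxygen.
So the answer is (C).

C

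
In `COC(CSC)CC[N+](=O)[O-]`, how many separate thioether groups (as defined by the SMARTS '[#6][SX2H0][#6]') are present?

[#6][SX2H0][#6] is the SMARTS for a thioether: an aliphatic sulfur bridging two carbons with no H on the sulfur.
Exactly one fragment in the molecule meets all constraints, giving 1 match.

1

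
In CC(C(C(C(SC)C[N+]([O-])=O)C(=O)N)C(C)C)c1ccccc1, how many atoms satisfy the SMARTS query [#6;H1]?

Check the 23 heavy atoms by environment: 4× C (H3) → no; 5× C (H1) → match; 1× C (H2) → no; 1× N (charge +1, H0) → no; 1× O (charge -1, H0) → no; 2× O (H0) → no; 1× C (H0) → no; 1× N (H2) → no; 1× S (H0) → no; 1× c (aromatic, H0) → no; 5× c (aromatic, H1) → match.
Summing the matching environments: 5 + 5 = 10 matching atoms.

10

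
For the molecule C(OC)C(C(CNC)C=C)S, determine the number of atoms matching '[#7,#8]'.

2

The query [#7,#8] means: nitrogen or oxygen (comma = OR).
Check the 11 heavy atoms by environment: 8× C → no; 1× S → no; 1× N → match; 1× O → match.
Summing the matching environments: 1 + 1 = 2 matching atoms.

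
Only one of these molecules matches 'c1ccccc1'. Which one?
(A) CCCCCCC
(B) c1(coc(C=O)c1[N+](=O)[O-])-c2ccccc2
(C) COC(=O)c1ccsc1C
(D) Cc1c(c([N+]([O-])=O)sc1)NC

B

c1ccccc1 describes six aromatic carbons in a ring (a benzene ring).
(A) has a methyl group (-CH3) but no six-membered all-carbon aromatic ring is present.
(B) contains a phenyl ring, which satisfies every atom and bond constraint.
(C) has a methyl group (-CH3) but no six-membered all-carbon aromatic ring is present.
(D) has a methyl group (-CH3) but no six-membered all-carbon aromatic ring is present.
So the answer is (B).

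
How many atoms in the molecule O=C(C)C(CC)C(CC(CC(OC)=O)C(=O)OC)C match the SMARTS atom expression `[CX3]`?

The query [CX3] means: C with X3: aliphatic carbon with exactly 3 total connections.
Check the 19 heavy atoms by environment: 11× C (X4) → no; 3× C (X3) → match; 3× O (X1) → no; 2× O (X2) → no.
That gives 3 matching atoms.

3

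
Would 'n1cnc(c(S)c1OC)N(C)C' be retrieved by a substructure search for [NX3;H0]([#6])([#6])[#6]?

The pattern [NX3;H0]([#6])([#6])[#6] describes a trivalent nitrogen with no H, bonded to three carbons — a tertiary amine.
The molecule carries a dimethylamino group (-N(CH3)2), whose atoms satisfy every constraint of the query, so the pattern matches.

Yes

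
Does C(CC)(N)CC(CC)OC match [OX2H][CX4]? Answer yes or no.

No

The pattern [OX2H][CX4] describes a hydroxyl oxygen bound to an sp3 (X4) carbon — an aliphatic alcohol.
The closest candidate here is a methoxy ether (-OCH3), but the oxygen has H0 (ether), not H1. No other fragment satisfies the full query, so there is no match.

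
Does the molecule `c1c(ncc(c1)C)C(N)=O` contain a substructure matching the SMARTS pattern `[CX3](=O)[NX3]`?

The pattern [CX3](=O)[NX3] describes a carbonyl carbon bonded to a trivalent nitrogen — an amide.
The molecule carries a primary amide (-C(=O)NH2), whose atoms satisfy every constraint of the query, so the pattern matches.

Yes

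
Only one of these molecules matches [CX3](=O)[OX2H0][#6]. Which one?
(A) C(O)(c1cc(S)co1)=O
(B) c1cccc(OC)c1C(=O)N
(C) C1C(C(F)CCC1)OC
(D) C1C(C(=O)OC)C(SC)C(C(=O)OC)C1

D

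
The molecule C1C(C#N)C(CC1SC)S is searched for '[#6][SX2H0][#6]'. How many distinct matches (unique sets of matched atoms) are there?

1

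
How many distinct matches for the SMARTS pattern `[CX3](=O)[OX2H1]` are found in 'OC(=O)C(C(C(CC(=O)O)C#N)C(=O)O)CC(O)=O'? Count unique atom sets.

[CX3](=O)[OX2H1] is the SMARTS for a carboxylic acid: an sp2 carbon double-bonded to O and single-bonded to an -OH oxygen.
The molecule carries 4 separate instances of a carboxylic acid group (-C(=O)OH) meeting every constraint; each maps to a distinct set of atoms, giving 4 matches.

4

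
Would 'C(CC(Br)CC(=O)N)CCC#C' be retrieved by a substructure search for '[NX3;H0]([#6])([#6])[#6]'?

No

The pattern [NX3;H0]([#6])([#6])[#6] describes a trivalent nitrogen with no H, bonded to three carbons — a tertiary amine.
The closest candidate here is a primary amide (-C(=O)NH2), but the amide nitrogen has H2 and only one carbon neighbour. No other fragment satisfies the full query, so there is no match.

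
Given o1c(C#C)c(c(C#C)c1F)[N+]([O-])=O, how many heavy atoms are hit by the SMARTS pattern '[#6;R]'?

4

The query [#6;R] means: carbon that is part of a ring.
Check the 13 heavy atoms by environment: 1× o (aromatic, in 5-ring) → no; 4× c (aromatic, in 5-ring) → match; 1× N (charge +1, acyclic) → no; 1× O (charge -1, acyclic) → no; 1× O (acyclic) → no; 1× F (acyclic) → no; 4× C (acyclic) → no.
That gives 4 matching atoms.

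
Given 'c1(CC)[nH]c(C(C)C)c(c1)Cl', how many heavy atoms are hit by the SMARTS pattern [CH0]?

0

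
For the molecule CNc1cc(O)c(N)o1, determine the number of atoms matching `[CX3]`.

0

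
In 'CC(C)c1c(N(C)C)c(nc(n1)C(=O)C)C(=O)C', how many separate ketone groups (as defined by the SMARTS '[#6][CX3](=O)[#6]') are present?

2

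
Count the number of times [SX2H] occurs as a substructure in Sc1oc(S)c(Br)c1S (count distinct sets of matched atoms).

3

[SX2H] is the SMARTS for a thiol: an aliphatic sulfur with two connections, one being H.
The molecule carries 3 separate instances of a thiol (-SH) meeting every constraint; each maps to a distinct set of atoms, giving 3 matches.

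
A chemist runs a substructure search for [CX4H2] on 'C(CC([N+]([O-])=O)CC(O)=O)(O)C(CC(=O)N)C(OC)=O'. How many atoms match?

The query [CX4H2] means: sp3 carbon (X4) with exactly two hydrogens.
Check the 20 heavy atoms by environment: 3× C (H2, X4) → match; 3× C (H1, X4) → no; 2× O (H1, X2) → no; 3× C (H0, X3) → no; 4× O (H0, X1) → no; 1× N (charge +1, H0, X3) → no; 1× O (charge -1, H0, X1) → no; 1× N (H2, X3) → no; 1× O (H0, X2) → no; 1× C (H3, X4) → no.
That gives 3 matching atoms.

3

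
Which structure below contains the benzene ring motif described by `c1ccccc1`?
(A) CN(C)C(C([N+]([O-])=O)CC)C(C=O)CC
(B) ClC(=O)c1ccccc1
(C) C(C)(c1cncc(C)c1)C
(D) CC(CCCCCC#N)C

c1ccccc1 describes six aromatic carbons in a ring (a benzene ring).
(A) has a methyl group (-CH3) but no six-membered all-carbon aromatic ring is present.
(B) contains the required atom environment, so the pattern matches.
(C) has a methyl group (-CH3) but no six-membered all-carbon aromatic ring is present.
(D) has a methyl group (-CH3) but no six-membered all-carbon aromatic ring is present.
So the answer is (B).

B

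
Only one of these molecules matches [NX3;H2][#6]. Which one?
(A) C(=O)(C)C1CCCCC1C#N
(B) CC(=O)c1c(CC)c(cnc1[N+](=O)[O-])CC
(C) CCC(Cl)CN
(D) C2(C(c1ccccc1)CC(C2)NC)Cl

C

[NX3;H2][#6] describes a trivalent nitrogen with two H attached to carbon (a primary amine).
(A) has a nitrile (-C#N) but the nitrogen is NX1 (triple-bonded), not NX3 with two H.
(B) has a nitro group (-[N+](=O)[O-]) but the nitrogen is [N+] with no H, not NX3H2.
(C) contains a primary amino group (-NH2), which satisfies every atom and bond constraint.
(D) has an N-methylamino group (-NHCH3) but the nitrogen bears two carbons and only one H (H1), not H2.
So the answer is (C).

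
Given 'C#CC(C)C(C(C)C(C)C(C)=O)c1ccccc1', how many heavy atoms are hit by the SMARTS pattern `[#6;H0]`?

3

The query [#6;H0] means: any carbon with no attached hydrogen.
Check the 18 heavy atoms by environment: 4× C (H3) → no; 5× C (H1) → no; 2× C (H0) → match; 1× c (aromatic, H0) → match; 5× c (aromatic, H1) → no; 1× O (H0) → no.
Summing the matching environments: 2 + 1 = 3 matching atoms.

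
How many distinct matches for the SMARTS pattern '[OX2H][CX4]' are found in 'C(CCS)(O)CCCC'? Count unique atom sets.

1

[OX2H][CX4] is the SMARTS for an aliphatic alcohol: a hydroxyl oxygen bound to an sp3 (X4) carbon.
Exactly one fragment in the molecule meets all constraints, giving 1 match.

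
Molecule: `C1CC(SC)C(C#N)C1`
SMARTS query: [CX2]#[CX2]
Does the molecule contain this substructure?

No

The pattern [CX2]#[CX2] describes a carbon-carbon triple bond — an alkyne.
The closest candidate here is a nitrile (-C#N), but the triple bond is C#N, not C#C. No other fragment satisfies the full query, so there is no match.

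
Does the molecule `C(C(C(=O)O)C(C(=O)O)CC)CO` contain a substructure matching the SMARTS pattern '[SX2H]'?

No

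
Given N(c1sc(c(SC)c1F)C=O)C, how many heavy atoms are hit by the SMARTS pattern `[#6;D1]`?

2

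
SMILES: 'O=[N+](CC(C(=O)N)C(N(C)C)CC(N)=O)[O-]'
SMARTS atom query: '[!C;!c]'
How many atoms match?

8

Check the 16 heavy atoms by environment: 8× C → no; 1× N (charge +1) → match; 1× O (charge -1) → match; 3× O → match; 3× N → match.
Summing the matching environments: 1 + 1 + 3 + 3 = 8 matching atoms.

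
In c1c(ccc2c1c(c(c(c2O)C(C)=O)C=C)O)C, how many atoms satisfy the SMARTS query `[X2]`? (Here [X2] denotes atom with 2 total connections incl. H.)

2

Check the 18 heavy atoms by environment: 10× c (aromatic, X3) → no; 2× C (X4) → no; 2× O (X2) → match; 3× C (X3) → no; 1× O (X1) → no.
That gives 2 matching atoms.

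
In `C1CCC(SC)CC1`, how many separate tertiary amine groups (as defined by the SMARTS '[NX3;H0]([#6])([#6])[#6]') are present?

0

[NX3;H0]([#6])([#6])[#6] is the SMARTS for a tertiary amine: a trivalent nitrogen with no H, bonded to three carbons.
No fragment in the molecule satisfies every constraint, giving 0 matches.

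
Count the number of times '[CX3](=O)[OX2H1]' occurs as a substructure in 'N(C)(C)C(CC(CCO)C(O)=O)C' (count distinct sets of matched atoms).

[CX3](=O)[OX2H1] is the SMARTS for a carboxylic acid: an sp2 carbon double-bonded to O and single-bonded to an -OH oxygen.
Exactly one fragment in the molecule meets all constraints, giving 1 match.

1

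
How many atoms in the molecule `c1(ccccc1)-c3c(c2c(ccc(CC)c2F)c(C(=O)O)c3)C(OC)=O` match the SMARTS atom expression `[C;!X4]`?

Check the 26 heavy atoms by environment: 16× c (aromatic, X3) → no; 2× C (X3) → match; 2× O (X1) → no; 2× O (X2) → no; 3× C (X4) → no; 1× F (X1) → no.
That gives 2 matching atoms.

2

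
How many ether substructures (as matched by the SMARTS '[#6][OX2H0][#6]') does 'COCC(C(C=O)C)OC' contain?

2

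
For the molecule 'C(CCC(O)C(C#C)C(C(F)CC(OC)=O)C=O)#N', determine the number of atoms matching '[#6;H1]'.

6

The query [#6;H1] means: any carbon bearing exactly one hydrogen.
Check the 19 heavy atoms by environment: 3× C (H2) → no; 6× C (H1) → match; 3× O (H0) → no; 3× C (H0) → no; 1× N (H0) → no; 1× F (H0) → no; 1× O (H1) → no; 1× C (H3) → no.
That gives 6 matching atoms.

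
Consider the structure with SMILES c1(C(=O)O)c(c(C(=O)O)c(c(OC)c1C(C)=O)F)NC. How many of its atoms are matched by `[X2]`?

3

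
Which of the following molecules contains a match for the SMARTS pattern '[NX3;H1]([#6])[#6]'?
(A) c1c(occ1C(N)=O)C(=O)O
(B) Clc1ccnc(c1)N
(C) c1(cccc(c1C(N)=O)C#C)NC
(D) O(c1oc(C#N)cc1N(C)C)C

C

[NX3;H1]([#6])[#6] describes a trivalent nitrogen with one H, bonded to two carbons (a secondary amine).
(A) has a primary amide (-C(=O)NH2) but the -C(=O)NH2 nitrogen has H2, not H1.
(B) has a primary amino group (-NH2) but the nitrogen has H2 and only one carbon neighbour.
(C) contains an N-methylamino group (-NHCH3), which satisfies every atom and bond constraint.
(D) has a dimethylamino group (-N(CH3)2) but the nitrogen has H0, not H1.
So the answer is (C).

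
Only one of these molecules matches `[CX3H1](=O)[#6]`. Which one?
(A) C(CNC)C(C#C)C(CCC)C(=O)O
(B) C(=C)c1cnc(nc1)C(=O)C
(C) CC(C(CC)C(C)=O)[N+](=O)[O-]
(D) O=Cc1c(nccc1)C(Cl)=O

D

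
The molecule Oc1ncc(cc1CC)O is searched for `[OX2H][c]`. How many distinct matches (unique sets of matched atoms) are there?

[OX2H][c] is the SMARTS for a phenol: a hydroxyl oxygen attached to an aromatic carbon.
The molecule carries 2 separate instances of a hydroxyl group (-OH) meeting every constraint; each maps to a distinct set of atoms, giving 2 matches.

2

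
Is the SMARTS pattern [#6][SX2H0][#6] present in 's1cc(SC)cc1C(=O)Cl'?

Yes

The pattern [#6][SX2H0][#6] describes an aliphatic sulfur bridging two carbons with no H on the sulfur — a thioether.
The molecule carries a methylthio ether (-SCH3), whose atoms satisfy every constraint of the query, so the pattern matches.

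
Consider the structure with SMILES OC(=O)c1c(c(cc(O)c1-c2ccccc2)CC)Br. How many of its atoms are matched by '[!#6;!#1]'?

The query [!#6;!#1] means: not carbon and not hydrogen — any heteroatom.
Check the 19 heavy atoms by environment: 12× c (aromatic) → no; 1× Br → match; 3× C → no; 3× O → match.
Summing the matching environments: 1 + 3 = 4 matching atoms.

4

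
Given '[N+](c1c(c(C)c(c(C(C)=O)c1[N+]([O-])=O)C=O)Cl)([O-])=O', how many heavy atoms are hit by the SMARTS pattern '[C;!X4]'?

2

The query [C;!X4] means: aliphatic carbon that does not have four total connections.
Check the 19 heavy atoms by environment: 6× c (aromatic, X3) → no; 1× Cl (X1) → no; 2× N (charge +1, X3) → no; 2× O (charge -1, X1) → no; 4× O (X1) → no; 2× C (X4) → no; 2× C (X3) → match.
That gives 2 matching atoms.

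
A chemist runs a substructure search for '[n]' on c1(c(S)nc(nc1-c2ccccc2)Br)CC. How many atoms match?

2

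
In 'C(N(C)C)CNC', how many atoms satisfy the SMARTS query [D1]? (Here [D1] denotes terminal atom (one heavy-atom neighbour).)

Check the 7 heavy atoms by environment: 2× C (D2) → no; 1× N (D2) → no; 3× C (D1) → match; 1× N (D3) → no.
That gives 3 matching atoms.

3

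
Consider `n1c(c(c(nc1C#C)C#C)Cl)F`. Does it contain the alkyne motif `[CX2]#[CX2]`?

Yes

The pattern [CX2]#[CX2] describes a carbon-carbon triple bond — an alkyne.
The molecule carries an ethynyl group (-C#CH), whose atoms satisfy every constraint of the query, so the pattern matches.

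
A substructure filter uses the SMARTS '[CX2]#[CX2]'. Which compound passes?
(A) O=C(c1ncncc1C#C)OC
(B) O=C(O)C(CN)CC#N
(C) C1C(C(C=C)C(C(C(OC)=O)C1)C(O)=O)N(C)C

A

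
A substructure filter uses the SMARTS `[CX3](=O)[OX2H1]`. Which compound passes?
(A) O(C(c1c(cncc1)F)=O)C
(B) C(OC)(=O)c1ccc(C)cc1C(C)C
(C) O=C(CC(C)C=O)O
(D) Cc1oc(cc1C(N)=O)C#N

C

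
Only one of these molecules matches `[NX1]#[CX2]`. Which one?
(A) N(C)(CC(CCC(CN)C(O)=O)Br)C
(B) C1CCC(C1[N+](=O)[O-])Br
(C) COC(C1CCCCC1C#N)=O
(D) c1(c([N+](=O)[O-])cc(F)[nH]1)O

[NX1]#[CX2] describes a nitrogen triple-bonded to a two-connected carbon (a nitrile).
(A) has a primary amino group (-NH2) but the nitrogen is NX3 (three connections), not NX1 triple-bonded.
(B) has a nitro group (-[N+](=O)[O-]) but there is no C#N triple bond.
(C) contains a nitrile (-C#N), which satisfies every atom and bond constraint.
(D) has a nitro group (-[N+](=O)[O-]) but there is no C#N triple bond.
So the answer is (C).

C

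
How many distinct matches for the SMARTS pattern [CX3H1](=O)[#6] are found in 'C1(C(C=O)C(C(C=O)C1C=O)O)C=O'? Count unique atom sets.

4

[CX3H1](=O)[#6] is the SMARTS for an aldehyde: an sp2 carbon with one H, double-bonded to O and single-bonded to carbon.
The molecule carries 4 separate instances of an aldehyde (-CHO) meeting every constraint; each maps to a distinct set of atoms, giving 4 matches.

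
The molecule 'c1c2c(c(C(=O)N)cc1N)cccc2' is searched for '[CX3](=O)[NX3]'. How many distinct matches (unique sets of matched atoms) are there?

1

[CX3](=O)[NX3] is the SMARTS for an amide: a carbonyl carbon bonded to a trivalent nitrogen.
Exactly one fragment in the molecule meets all constraints, giving 1 match.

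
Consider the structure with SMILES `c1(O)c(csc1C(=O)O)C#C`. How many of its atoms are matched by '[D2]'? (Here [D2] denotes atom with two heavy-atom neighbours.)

3

Check the 11 heavy atoms by environment: 1× s (aromatic, D2) → match; 1× c (aromatic, D2) → match; 3× c (aromatic, D3) → no; 1× C (D2) → match; 1× C (D1) → no; 1× C (D3) → no; 3× O (D1) → no.
Summing the matching environments: 1 + 1 + 1 = 3 matching atoms.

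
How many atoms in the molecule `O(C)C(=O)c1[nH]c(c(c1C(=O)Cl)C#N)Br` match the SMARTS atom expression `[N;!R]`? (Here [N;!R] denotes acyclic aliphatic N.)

The query [N;!R] means: aliphatic nitrogen not in a ring.
Check the 15 heavy atoms by environment: 1× n (aromatic, in 5-ring) → no; 4× c (aromatic, in 5-ring) → no; 4× C (acyclic) → no; 1× N (acyclic) → match; 1× Br (acyclic) → no; 3× O (acyclic) → no; 1× Cl (acyclic) → no.
That gives 1 matching atom.

1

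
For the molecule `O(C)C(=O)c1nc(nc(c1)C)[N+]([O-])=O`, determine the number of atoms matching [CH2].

0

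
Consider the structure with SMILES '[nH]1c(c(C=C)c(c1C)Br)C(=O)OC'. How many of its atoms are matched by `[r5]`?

5

Check the 13 heavy atoms by environment: 1× n (aromatic, in 5-ring) → match; 4× c (aromatic, in 5-ring) → match; 5× C (acyclic) → no; 2× O (acyclic) → no; 1× Br (acyclic) → no.
Summing the matching environments: 1 + 4 = 5 matching atoms.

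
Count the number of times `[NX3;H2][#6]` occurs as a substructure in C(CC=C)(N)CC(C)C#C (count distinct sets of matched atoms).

[NX3;H2][#6] is the SMARTS for a primary amine: a trivalent nitrogen with two H attached to carbon.
Exactly one fragment in the molecule meets all constraints, giving 1 match.

1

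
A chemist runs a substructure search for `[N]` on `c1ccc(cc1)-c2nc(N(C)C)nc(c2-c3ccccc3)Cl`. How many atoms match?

The query [N] means: uppercase N matches aliphatic (non-aromatic) nitrogen only.
Check the 22 heavy atoms by environment: 2× n (aromatic) → no; 16× c (aromatic) → no; 1× Cl → no; 1× N → match; 2× C → no.
That gives 1 matching atom.

1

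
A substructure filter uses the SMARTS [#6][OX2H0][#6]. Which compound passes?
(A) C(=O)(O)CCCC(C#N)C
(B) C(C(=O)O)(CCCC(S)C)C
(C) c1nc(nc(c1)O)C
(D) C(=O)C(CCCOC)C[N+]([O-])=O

[#6][OX2H0][#6] describes an aliphatic oxygen bridging two carbons with no H on the oxygen (an ether).
(A) has a carboxylic acid group (-C(=O)OH) but the -OH oxygen has H1; the =O is OX1, not OX2.
(B) has a carboxylic acid group (-C(=O)OH) but the -OH oxygen has H1; the =O is OX1, not OX2.
(C) has a hydroxyl group (-OH) but the oxygen has H1, not H0 bridging two carbons.
(D) contains a methoxy ether (-OCH3), which satisfies every atom and bond constraint.
So the answer is (D).

D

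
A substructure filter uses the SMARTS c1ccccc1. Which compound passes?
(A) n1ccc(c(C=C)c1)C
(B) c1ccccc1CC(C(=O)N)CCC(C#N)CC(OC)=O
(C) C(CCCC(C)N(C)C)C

c1ccccc1 describes six aromatic carbons in a ring (a benzene ring).
(A) has a methyl group (-CH3) but no six-membered all-carbon aromatic ring is present.
(B) contains a phenyl ring, which satisfies every atom and bond constraint.
(C) has a methyl group (-CH3) but no six-membered all-carbon aromatic ring is present.
So the answer is (B).

B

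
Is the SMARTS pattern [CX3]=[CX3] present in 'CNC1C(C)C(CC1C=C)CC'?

Yes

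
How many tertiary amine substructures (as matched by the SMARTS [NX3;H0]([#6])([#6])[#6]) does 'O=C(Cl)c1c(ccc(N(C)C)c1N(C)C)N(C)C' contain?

3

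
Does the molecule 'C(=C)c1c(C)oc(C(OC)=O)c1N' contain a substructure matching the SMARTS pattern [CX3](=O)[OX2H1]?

No

The pattern [CX3](=O)[OX2H1] describes an sp2 carbon double-bonded to O and single-bonded to an -OH oxygen — a carboxylic acid.
The closest candidate here is a methyl-ester group (-C(=O)OCH3), but the singly-bonded O has no H (OX2H0, not OX2H1). No other fragment satisfies the full query, so there is no match.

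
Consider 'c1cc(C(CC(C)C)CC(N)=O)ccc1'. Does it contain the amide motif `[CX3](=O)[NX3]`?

The pattern [CX3](=O)[NX3] describes a carbonyl carbon bonded to a trivalent nitrogen — an amide.
The molecule carries a primary amide (-C(=O)NH2), whose atoms satisfy every constraint of the query, so the pattern matches.

Yes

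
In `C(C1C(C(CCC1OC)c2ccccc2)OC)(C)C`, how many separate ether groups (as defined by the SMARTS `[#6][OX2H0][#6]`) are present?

[#6][OX2H0][#6] is the SMARTS for an ether: an aliphatic oxygen bridging two carbons with no H on the oxygen.
The molecule carries 2 separate instances of a methoxy ether (-OCH3) meeting every constraint; each maps to a distinct set of atoms, giving 2 matches.

2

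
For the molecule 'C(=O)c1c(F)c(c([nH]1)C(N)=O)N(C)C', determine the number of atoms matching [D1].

6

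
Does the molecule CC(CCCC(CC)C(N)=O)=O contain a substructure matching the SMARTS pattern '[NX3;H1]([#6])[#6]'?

No

The pattern [NX3;H1]([#6])[#6] describes a trivalent nitrogen with one H, bonded to two carbons — a secondary amine.
The closest candidate here is a primary amide (-C(=O)NH2), but the -C(=O)NH2 nitrogen has H2, not H1. No other fragment satisfies the full query, so there is no match.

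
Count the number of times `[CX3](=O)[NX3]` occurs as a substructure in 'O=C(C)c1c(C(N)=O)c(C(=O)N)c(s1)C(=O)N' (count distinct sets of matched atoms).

3

[CX3](=O)[NX3] is the SMARTS for an amide: a carbonyl carbon bonded to a trivalent nitrogen.
The molecule carries 3 separate instances of a primary amide (-C(=O)NH2) meeting every constraint; each maps to a distinct set of atoms, giving 3 matches.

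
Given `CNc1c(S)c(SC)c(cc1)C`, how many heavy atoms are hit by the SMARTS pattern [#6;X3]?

6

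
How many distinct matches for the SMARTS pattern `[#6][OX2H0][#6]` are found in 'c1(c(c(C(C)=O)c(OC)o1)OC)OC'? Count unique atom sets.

3

[#6][OX2H0][#6] is the SMARTS for an ether: an aliphatic oxygen bridging two carbons with no H on the oxygen.
The molecule carries 3 separate instances of a methoxy ether (-OCH3) meeting every constraint; each maps to a distinct set of atoms, giving 3 matches.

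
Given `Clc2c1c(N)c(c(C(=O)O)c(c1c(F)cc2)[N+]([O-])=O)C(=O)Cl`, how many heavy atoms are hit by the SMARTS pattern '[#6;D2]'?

2

The query [#6;D2] means: any carbon bonded to exactly two heavy atoms.
Check the 22 heavy atoms by environment: 8× c (aromatic, D3) → no; 2× c (aromatic, D2) → match; 2× Cl (D1) → no; 2× C (D3) → no; 4× O (D1) → no; 1× N (charge +1, D3) → no; 1× O (charge -1, D1) → no; 1× F (D1) → no; 1× N (D1) → no.
That gives 2 matching atoms.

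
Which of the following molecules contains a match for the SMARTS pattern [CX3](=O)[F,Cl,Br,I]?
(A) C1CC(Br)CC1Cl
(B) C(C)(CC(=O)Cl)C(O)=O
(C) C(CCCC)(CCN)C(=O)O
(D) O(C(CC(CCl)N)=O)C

B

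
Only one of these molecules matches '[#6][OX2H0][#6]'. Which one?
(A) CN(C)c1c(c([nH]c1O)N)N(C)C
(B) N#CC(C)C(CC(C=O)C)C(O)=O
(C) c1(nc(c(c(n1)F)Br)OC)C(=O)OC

C

[#6][OX2H0][#6] describes an aliphatic oxygen bridging two carbons with no H on the oxygen (an ether).
(A) has a hydroxyl group (-OH) but the oxygen has H1, not H0 bridging two carbons.
(B) has a carboxylic acid group (-C(=O)OH) but the -OH oxygen has H1; the =O is OX1, not OX2.
(C) contains a methoxy ether (-OCH3), which satisfies every atom and bond constraint.
So the answer is (C).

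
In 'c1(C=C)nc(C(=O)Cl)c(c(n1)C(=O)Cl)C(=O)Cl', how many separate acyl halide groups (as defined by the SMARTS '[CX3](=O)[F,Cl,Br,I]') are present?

3

[CX3](=O)[F,Cl,Br,I] is the SMARTS for an acyl halide: a carbonyl carbon bonded to a halogen.
The molecule carries 3 separate instances of an acyl chloride (-C(=O)Cl) meeting every constraint; each maps to a distinct set of atoms, giving 3 matches.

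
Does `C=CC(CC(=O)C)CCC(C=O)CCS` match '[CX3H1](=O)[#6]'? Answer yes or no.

Yes

The pattern [CX3H1](=O)[#6] describes an sp2 carbon with one H, double-bonded to O and single-bonded to carbon — an aldehyde.
The molecule carries an aldehyde (-CHO), whose atoms satisfy every constraint of the query, so the pattern matches.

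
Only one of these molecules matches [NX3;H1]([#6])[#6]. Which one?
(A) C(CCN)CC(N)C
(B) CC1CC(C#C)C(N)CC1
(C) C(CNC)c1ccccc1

[NX3;H1]([#6])[#6] describes a trivalent nitrogen with one H, bonded to two carbons (a secondary amine).
(A) has a primary amino group (-NH2) but the nitrogen has H2 and only one carbon neighbour.
(B) has a primary amino group (-NH2) but the nitrogen has H2 and only one carbon neighbour.
(C) contains an N-methylamino group (-NHCH3), which satisfies every atom and bond constraint.
So the answer is (C).

C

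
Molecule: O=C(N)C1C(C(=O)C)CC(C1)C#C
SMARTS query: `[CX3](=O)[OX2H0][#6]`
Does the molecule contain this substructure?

The pattern [CX3](=O)[OX2H0][#6] describes a carbonyl carbon bonded to an oxygen that is itself bonded to carbon (no H on that O) — an ester.
The closest candidate here is a primary amide (-C(=O)NH2), but the carbonyl is bonded to N, not to an O-C linkage. No other fragment satisfies the full query, so there is no match.

No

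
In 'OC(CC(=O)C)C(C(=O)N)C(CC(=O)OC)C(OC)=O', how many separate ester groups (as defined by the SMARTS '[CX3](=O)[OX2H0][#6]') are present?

2

[CX3](=O)[OX2H0][#6] is the SMARTS for an ester: a carbonyl carbon bonded to an oxygen that is itself bonded to carbon (no H on that O).
The molecule carries 2 separate instances of a methyl-ester group (-C(=O)OCH3) meeting every constraint; each maps to a distinct set of atoms, giving 2 matches.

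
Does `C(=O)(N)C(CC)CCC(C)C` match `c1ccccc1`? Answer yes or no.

No

The pattern c1ccccc1 describes six aromatic carbons in a ring — a benzene ring.
The closest candidate here is a methyl group (-CH3), but no six-membered all-carbon aromatic ring is present. No other fragment satisfies the full query, so there is no match.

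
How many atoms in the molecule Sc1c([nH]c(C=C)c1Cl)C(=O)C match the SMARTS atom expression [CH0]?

1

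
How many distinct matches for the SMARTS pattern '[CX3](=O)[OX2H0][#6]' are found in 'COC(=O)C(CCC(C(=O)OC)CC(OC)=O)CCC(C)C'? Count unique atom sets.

3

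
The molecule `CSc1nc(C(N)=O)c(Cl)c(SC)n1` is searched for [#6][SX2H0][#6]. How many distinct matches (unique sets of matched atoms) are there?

2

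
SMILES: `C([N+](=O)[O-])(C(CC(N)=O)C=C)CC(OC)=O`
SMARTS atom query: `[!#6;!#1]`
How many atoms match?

Check the 16 heavy atoms by environment: 9× C → no; 1× N (charge +1) → match; 1× O (charge -1) → match; 4× O → match; 1× N → match.
Summing the matching environments: 1 + 1 + 4 + 1 = 7 matching atoms.

7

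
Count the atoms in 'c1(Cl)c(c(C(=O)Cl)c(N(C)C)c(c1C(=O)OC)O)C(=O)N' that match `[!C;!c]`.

9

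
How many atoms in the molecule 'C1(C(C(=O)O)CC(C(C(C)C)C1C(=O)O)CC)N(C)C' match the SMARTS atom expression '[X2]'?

Check the 20 heavy atoms by environment: 13× C (X4) → no; 2× C (X3) → no; 2× O (X1) → no; 2× O (X2) → match; 1× N (X3) → no.
That gives 2 matching atoms.

2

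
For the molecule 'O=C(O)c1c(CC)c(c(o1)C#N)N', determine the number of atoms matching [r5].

5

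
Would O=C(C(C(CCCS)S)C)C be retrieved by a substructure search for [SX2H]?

The pattern [SX2H] describes an aliphatic sulfur with two connections, one being H — a thiol.
The molecule carries a thiol (-SH), whose atoms satisfy every constraint of the query, so the pattern matches.

Yes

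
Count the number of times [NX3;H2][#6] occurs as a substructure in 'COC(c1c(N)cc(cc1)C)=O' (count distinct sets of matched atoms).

1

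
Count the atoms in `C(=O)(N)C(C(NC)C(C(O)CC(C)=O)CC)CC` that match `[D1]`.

The query [D1] means: atom with exactly one heavy-atom neighbour (degree 1).
Check the 18 heavy atoms by environment: 4× C (D1) → match; 3× C (D2) → no; 6× C (D3) → no; 3× O (D1) → match; 1× N (D1) → match; 1× N (D2) → no.
Summing the matching environments: 4 + 3 + 1 = 8 matching atoms.

8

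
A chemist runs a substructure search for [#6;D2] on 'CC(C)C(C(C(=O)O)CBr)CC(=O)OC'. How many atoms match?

2

The query [#6;D2] means: any carbon bonded to exactly two heavy atoms.
Check the 15 heavy atoms by environment: 2× C (D2) → match; 5× C (D3) → no; 3× O (D1) → no; 1× O (D2) → no; 3× C (D1) → no; 1× Br (D1) → no.
That gives 2 matching atoms.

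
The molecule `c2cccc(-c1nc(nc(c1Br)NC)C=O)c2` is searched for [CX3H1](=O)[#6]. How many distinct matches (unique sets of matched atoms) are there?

[CX3H1](=O)[#6] is the SMARTS for an aldehyde: an sp2 carbon with one H, double-bonded to O and single-bonded to carbon.
Exactly one fragment in the molecule meets all constraints, giving 1 match.

1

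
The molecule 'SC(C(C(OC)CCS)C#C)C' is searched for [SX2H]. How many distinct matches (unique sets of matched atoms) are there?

2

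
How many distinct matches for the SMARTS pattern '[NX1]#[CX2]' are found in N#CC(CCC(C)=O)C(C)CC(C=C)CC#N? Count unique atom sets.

2

[NX1]#[CX2] is the SMARTS for a nitrile: a nitrogen triple-bonded to a two-connected carbon.
The molecule carries 2 separate instances of a nitrile (-C#N) meeting every constraint; each maps to a distinct set of atoms, giving 2 matches.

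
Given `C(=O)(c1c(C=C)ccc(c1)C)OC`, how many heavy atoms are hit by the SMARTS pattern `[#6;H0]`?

4

The query [#6;H0] means: any carbon with no attached hydrogen.
Check the 13 heavy atoms by environment: 3× c (aromatic, H1) → no; 3× c (aromatic, H0) → match; 1× C (H1) → no; 1× C (H2) → no; 2× C (H3) → no; 1× C (H0) → match; 2× O (H0) → no.
Summing the matching environments: 3 + 1 = 4 matching atoms.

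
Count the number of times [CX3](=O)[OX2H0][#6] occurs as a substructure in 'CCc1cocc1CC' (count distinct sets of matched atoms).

0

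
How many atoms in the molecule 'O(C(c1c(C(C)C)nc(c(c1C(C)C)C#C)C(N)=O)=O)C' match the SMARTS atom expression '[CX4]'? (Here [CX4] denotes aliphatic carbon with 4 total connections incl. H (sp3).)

The query [CX4] means: C with X4: aliphatic carbon with exactly 4 total connections (bonds + H).
Check the 21 heavy atoms by environment: 1× n (aromatic, X2) → no; 5× c (aromatic, X3) → no; 2× C (X3) → no; 2× O (X1) → no; 1× O (X2) → no; 7× C (X4) → match; 1× N (X3) → no; 2× C (X2) → no.
That gives 7 matching atoms.

7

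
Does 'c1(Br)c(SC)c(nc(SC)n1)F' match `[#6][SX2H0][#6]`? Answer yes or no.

Yes

The pattern [#6][SX2H0][#6] describes an aliphatic sulfur bridging two carbons with no H on the sulfur — a thioether.
The molecule carries a methylthio ether (-SCH3), whose atoms satisfy every constraint of the query, so the pattern matches.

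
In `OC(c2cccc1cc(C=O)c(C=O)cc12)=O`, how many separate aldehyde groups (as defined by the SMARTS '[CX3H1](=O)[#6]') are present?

2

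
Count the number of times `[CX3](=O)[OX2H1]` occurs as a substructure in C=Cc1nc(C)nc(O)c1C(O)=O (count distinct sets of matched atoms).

[CX3](=O)[OX2H1] is the SMARTS for a carboxylic acid: an sp2 carbon double-bonded to O and single-bonded to an -OH oxygen.
Exactly one fragment in the molecule meets all constraints, giving 1 match.

1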